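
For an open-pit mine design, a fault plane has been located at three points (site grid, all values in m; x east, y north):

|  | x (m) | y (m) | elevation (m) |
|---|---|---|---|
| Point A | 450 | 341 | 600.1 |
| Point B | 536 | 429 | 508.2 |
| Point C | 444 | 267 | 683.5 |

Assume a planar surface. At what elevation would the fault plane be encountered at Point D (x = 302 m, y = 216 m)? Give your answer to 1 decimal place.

Let the plane be z = a·x + b·y + c.
Point B−Point A: 86a + 88b = −91.9;  Point C−Point A: −6a − 74b = 83.4.
Solving gives a = 0.09229, b = −1.13451.
Then c = 600.1 − a·450 − b·341 = 945.44.
At (302, 216): z = 27.9 − 245.1 + 945.44 = 728.3 m.

728.3 m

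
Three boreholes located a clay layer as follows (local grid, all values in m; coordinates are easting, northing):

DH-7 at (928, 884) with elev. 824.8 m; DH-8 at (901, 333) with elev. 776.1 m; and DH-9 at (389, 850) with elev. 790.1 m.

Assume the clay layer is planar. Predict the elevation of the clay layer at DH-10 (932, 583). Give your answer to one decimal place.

Let the plane be z = a·easting + b·northing + c.
DH-8−DH-7: −27a − 551b = −48.7;  DH-9−DH-7: −539a − 34b = −34.7.
Solving gives a = 0.05899, b = 0.08549.
Then c = 824.8 − a·928 − b·884 = 694.48.
At (932, 583): z = 55.0 + 49.8 + 694.48 = 799.3 m.

799.3 m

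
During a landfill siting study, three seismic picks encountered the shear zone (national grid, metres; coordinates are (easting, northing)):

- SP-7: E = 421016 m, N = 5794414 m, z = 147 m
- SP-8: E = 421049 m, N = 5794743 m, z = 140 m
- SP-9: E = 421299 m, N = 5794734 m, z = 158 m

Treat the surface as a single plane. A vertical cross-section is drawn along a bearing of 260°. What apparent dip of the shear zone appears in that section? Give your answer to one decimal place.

Let the plane be z = a·E + b·N + c.
SP-8−SP-7: 33a + 329b = −7;  SP-9−SP-7: 283a + 320b = 11.
Solving gives a = 0.07098, b = −0.02840.
Unit vector along 260° is (sin 260°, cos 260°) = (-0.9848, -0.1736).
Slope in that direction = a·(-0.9848) + b·(-0.1736) = −0.06497.
Apparent dip = arctan|0.06497| = 3.7° (true dip is 4.4°, so apparent ≤ true as expected).

3.7°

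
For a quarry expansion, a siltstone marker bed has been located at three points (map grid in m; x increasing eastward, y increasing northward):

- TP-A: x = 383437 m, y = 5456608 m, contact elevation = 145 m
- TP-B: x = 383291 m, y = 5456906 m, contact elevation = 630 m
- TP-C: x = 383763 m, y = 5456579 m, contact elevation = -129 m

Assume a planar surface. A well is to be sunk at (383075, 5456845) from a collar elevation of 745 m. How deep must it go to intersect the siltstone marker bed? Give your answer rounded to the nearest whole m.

35 m

Let the plane be z = a·x + b·y + c.
TP-B−TP-A: −146a + 298b = 485;  TP-C−TP-A: 326a − 29b = −274.
Solving gives a = −0.72741460, b = 1.27113245.
Then c = 145 − a·383437 − b·5456608 = −6657008.80.
At (383075, 5456845): z_contact = −278654.3 + 6936372.7 − 6657008.80 = 709.6 m.
Depth below ground = 745 − 709.6 = 35 m.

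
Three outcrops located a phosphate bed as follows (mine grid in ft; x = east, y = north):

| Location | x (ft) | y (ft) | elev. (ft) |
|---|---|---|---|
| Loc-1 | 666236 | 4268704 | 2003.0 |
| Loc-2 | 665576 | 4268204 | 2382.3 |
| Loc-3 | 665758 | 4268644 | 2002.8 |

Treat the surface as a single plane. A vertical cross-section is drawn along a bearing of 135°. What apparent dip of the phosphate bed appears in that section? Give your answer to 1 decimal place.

Two edge vectors: Loc-1→Loc-2 = (-660, -500, 379.3), Loc-1→Loc-3 = (-478, -60, -0.2).
Normal n = (Loc-1→Loc-2) × (Loc-1→Loc-3) = (22858, -181437.4, -199400).
So ∂z/∂x = −n_x/n_z = 0.11463 and ∂z/∂y = −n_y/n_z = −0.90992.
Unit vector along 135° is (sin 135°, cos 135°) = (0.7071, -0.7071).
Slope in that direction = a·(0.7071) + b·(-0.7071) = 0.72447.
Apparent dip = arctan|0.72447| = 35.9° (true dip is 42.5°, so apparent ≤ true as expected).

35.9°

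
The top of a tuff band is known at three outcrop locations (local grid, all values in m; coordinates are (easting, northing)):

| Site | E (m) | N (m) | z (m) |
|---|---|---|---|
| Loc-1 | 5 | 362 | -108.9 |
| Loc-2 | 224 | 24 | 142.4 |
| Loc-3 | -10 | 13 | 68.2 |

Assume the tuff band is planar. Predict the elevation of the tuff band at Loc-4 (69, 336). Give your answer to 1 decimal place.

-73.5 m

Let the plane be z = a·E + b·N + c.
Loc-2−Loc-1: 219a − 338b = 251.3;  Loc-3−Loc-1: −15a − 349b = 177.1.
Solving gives a = 0.34164, b = −0.52213.
Then c = -108.9 − a·5 − b·362 = 78.40.
At (69, 336): z = 23.6 − 175.4 + 78.40 = -73.5 m.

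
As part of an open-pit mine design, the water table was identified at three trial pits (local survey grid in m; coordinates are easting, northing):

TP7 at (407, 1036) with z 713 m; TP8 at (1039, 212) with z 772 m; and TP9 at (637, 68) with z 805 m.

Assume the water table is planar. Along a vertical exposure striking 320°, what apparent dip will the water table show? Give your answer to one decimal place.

Let the plane be z = a·easting + b·northing + c.
TP8−TP7: 632a − 824b = 59;  TP9−TP7: 230a − 968b = 92.
Solving gives a = −0.04428, b = −0.10556.
Unit vector along 320° is (sin 320°, cos 320°) = (-0.6428, 0.7660).
Slope in that direction = a·(-0.6428) + b·(0.7660) = −0.05240.
Apparent dip = arctan|0.05240| = 3.0° (true dip is 6.5°, so apparent ≤ true as expected).

3.0°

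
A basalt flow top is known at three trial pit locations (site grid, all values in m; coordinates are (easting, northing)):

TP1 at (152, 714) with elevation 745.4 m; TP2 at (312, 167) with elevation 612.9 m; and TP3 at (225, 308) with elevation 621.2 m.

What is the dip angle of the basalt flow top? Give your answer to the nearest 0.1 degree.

34.9°

Let the plane be z = a·E + b·N + c.
TP2−TP1: 160a − 547b = −132.5;  TP3−TP1: 73a − 406b = −124.2.
Solving gives a = 0.56504, b = 0.40751.
Gradient magnitude |∇z| = √(a² + b²) = √(0.31927 + 0.16606) = 0.69666.
True dip = arctan(0.69666) = 34.9°, dipping toward SW (azimuth ≈ 234°).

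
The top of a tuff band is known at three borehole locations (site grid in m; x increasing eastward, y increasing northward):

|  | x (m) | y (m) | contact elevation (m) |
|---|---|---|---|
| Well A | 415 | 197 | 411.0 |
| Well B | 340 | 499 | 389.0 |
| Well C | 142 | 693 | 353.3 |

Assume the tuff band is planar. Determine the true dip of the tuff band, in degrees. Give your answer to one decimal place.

Two edge vectors: Well A→Well B = (-75, 302, -22), Well A→Well C = (-273, 496, -57.7).
Normal n = (Well A→Well B) × (Well A→Well C) = (-6513.4, 1678.5, 45246).
So ∂z/∂x = −n_x/n_z = 0.14396 and ∂z/∂y = −n_y/n_z = −0.03710.
Gradient magnitude |∇z| = √(a² + b²) = √(0.02072 + 0.00138) = 0.14866.
True dip = arctan(0.14866) = 8.5°, dipping toward WNW (azimuth ≈ 284°).

8.5°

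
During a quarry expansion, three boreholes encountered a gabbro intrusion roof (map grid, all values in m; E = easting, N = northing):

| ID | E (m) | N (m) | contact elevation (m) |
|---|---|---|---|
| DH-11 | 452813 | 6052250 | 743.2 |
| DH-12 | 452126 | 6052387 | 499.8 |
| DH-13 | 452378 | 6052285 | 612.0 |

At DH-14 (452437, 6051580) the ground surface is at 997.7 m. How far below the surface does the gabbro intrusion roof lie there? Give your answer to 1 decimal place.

57.8 m

Two edge vectors: DH-11→DH-12 = (-687, 137, -243.4), DH-11→DH-13 = (-435, 35, -131.2).
Normal n = (DH-11→DH-12) × (DH-11→DH-13) = (-9455.4, 15744.6, 35550).
So ∂z/∂E = −n_x/n_z = 0.265974684 and ∂z/∂N = −n_y/n_z = −0.442886076.
Intercept c from DH-11: 743.2 − 120436.79 + 2680457.25 = 2560763.66.
At (452437, 6051580): z_contact = 120336.79 − 2680160.52 + 2560763.66 = 939.93 m.
Depth below ground = 997.7 − 939.93 = 57.8 m.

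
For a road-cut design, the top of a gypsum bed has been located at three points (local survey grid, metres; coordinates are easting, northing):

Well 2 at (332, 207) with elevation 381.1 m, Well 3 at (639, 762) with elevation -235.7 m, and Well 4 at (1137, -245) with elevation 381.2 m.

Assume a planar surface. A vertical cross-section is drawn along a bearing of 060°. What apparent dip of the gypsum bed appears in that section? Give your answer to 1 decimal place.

Let the plane be z = a·easting + b·northing + c.
Well 3−Well 2: 307a + 555b = −616.8;  Well 4−Well 2: 805a − 452b = 0.1.
Solving gives a = −0.47604, b = −0.84803.
Unit vector along 060° is (sin 60°, cos 60°) = (0.8660, 0.5000).
Slope in that direction = a·(0.8660) + b·(0.5000) = −0.83627.
Apparent dip = arctan|0.83627| = 39.9° (true dip is 44.2°, so apparent ≤ true as expected).

39.9°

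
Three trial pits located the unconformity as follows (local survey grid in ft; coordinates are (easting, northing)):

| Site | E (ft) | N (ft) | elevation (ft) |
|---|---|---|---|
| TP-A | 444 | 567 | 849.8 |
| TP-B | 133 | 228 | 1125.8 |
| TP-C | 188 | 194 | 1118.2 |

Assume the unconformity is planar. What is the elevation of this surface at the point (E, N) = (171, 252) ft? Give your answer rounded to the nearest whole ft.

1100 ft

Two edge vectors: TP-A→TP-B = (-311, -339, 276), TP-A→TP-C = (-256, -373, 268.4).
Normal n = (TP-A→TP-B) × (TP-A→TP-C) = (11960.4, 12816.4, 29219).
So ∂z/∂E = −n_x/n_z = −0.40934 and ∂z/∂N = −n_y/n_z = −0.43863.
Intercept c from TP-A: 849.8 + 181.75 + 248.70 = 1280.25.
At (171, 252): z = −70.0 − 110.5 + 1280.25 = 1099.7 ft.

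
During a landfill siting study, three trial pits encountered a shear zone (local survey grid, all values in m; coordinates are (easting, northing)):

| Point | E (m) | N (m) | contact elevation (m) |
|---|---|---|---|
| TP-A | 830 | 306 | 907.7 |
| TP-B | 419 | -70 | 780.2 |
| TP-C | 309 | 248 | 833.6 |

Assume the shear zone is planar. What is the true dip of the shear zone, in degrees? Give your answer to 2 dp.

Two edge vectors: TP-A→TP-B = (-411, -376, -127.5), TP-A→TP-C = (-521, -58, -74.1).
Normal n = (TP-A→TP-B) × (TP-A→TP-C) = (20466.6, 35972.4, -172058).
So ∂z/∂E = −n_x/n_z = 0.11895 and ∂z/∂N = −n_y/n_z = 0.20907.
Gradient magnitude |∇z| = √(a² + b²) = √(0.01415 + 0.04371) = 0.24054.
True dip = arctan(0.24054) = 13.53°, dipping toward SSW (azimuth ≈ 210°).

13.53°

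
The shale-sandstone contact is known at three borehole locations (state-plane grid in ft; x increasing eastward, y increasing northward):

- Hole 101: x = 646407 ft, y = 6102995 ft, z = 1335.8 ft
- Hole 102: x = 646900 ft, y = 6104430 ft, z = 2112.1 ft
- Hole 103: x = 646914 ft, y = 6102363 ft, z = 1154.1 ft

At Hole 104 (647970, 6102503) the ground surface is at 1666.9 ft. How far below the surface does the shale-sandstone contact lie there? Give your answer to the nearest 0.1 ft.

Two edge vectors: Hole 101→Hole 102 = (493, 1435, 776.3), Hole 101→Hole 103 = (507, -632, -181.7).
Normal n = (Hole 101→Hole 102) × (Hole 101→Hole 103) = (229882.1, 483162.2, -1039121).
So ∂z/∂x = −n_x/n_z = 0.221227461 and ∂z/∂y = −n_y/n_z = 0.464972029.
Intercept c from Hole 101: 1335.8 − 143002.98 − 2837721.97 = −2979389.15.
At (647970, 6102503): z_contact = 143348.76 + 2837493.20 − 2979389.15 = 1452.81 ft.
Depth below ground = 1666.9 − 1452.81 = 214.1 ft.

214.1 ft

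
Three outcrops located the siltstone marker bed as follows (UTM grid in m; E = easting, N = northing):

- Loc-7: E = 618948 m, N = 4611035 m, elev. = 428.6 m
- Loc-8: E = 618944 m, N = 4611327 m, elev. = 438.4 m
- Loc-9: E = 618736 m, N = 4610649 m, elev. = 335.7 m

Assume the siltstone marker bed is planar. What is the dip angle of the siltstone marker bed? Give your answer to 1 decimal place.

Two edge vectors: Loc-7→Loc-8 = (-4, 292, 9.8), Loc-7→Loc-9 = (-212, -386, -92.9).
Normal n = (Loc-7→Loc-8) × (Loc-7→Loc-9) = (-23344, -2449.2, 63448).
So ∂z/∂E = −n_x/n_z = 0.36792 and ∂z/∂N = −n_y/n_z = 0.03860.
Gradient magnitude |∇z| = √(a² + b²) = √(0.13537 + 0.00149) = 0.36994.
True dip = arctan(0.36994) = 20.3°, dipping toward W (azimuth ≈ 264°).

20.3°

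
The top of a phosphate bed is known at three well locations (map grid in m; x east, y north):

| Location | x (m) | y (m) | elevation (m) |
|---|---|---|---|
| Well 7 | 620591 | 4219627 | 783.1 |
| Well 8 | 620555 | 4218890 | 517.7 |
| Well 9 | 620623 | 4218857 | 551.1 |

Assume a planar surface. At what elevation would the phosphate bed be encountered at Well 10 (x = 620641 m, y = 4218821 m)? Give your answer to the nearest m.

Let the plane be z = a·x + b·y + c.
Well 8−Well 7: −36a − 737b = −265.4;  Well 9−Well 7: 32a − 770b = −232.
Solving gives a = 0.65051458, b = 0.32833307.
Then c = 783.1 − a·620591 − b·4219627 = −1788363.50.
At (620641, 4218821): z = 403736.0 + 1385178.5 − 1788363.50 = 551.0 m.

551 m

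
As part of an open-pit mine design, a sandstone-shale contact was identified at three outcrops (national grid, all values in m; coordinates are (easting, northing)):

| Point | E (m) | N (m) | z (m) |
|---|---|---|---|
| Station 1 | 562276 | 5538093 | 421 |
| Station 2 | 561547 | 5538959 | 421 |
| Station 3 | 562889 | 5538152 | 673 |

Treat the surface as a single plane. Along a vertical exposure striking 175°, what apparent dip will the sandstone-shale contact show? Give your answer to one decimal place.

Let the plane be z = a·E + b·N + c.
Station 2−Station 1: −729a + 866b = 0;  Station 3−Station 1: 613a + 59b = 252.
Solving gives a = 0.38028, b = 0.32012.
Unit vector along 175° is (sin 175°, cos 175°) = (0.0872, -0.9962).
Slope in that direction = a·(0.0872) + b·(-0.9962) = −0.28576.
Apparent dip = arctan|0.28576| = 15.9° (true dip is 26.4°, so apparent ≤ true as expected).

15.9°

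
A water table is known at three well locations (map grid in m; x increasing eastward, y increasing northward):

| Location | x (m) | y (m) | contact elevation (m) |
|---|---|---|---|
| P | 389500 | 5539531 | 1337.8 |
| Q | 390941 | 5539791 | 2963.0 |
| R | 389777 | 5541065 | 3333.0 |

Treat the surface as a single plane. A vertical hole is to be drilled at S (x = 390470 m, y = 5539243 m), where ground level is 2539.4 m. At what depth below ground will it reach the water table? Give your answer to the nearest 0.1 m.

Let the plane be z = a·x + b·y + c.
Q−P: 1441a + 260b = 1625.2;  R−P: 277a + 1534b = 1995.2.
Solving gives a = 0.923230678, b = 1.133940745.
Then c = 1337.8 − a·389500 − b·5539531 = −6639760.46.
At (390470, 5539243): z_contact = 360493.88 + 6281173.33 − 6639760.46 = 1906.76 m.
Depth below ground = 2539.4 − 1906.76 = 632.6 m.

632.6 m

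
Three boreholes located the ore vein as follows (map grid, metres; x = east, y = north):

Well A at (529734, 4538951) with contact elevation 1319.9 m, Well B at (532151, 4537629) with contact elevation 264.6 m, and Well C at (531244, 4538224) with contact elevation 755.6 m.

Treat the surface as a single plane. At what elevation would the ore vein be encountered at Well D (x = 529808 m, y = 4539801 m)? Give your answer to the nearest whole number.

Let the plane be z = a·x + b·y + c.
Well B−Well A: 2417a − 1322b = −1055.3;  Well C−Well A: 1510a − 727b = −564.3.
Solving gives a = 0.08867402, b = 0.96038208.
Then c = 1319.9 − a·529734 − b·4538951 = −4404780.94.
At (529808, 4539801): z = 46980.2 + 4359943.5 − 4404780.94 = 2142.8 m.

2143 m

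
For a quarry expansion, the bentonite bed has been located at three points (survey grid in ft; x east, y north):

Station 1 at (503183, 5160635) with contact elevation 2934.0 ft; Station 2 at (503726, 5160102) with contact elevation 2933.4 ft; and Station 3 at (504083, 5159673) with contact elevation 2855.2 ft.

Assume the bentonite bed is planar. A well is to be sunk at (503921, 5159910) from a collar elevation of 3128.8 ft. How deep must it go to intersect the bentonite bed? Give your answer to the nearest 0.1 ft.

Let the plane be z = a·x + b·y + c.
Station 2−Station 1: 543a − 533b = −0.6;  Station 3−Station 1: 900a − 962b = −78.8.
Solving gives a = 0.970871420, b = 0.990212347.
Then c = 2934 − a·503183 − b·5160635 = −5595716.49.
At (503921, 5159910): z_contact = 489242.50 + 5109406.59 − 5595716.49 = 2932.60 ft.
Depth below ground = 3128.8 − 2932.60 = 196.2 ft.

196.2 ft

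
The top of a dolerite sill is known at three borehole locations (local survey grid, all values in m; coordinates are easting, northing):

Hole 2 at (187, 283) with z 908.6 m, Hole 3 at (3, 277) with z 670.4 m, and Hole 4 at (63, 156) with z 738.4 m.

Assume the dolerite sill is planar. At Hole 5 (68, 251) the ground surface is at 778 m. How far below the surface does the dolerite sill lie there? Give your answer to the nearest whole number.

Two edge vectors: Hole 2→Hole 3 = (-184, -6, -238.2), Hole 2→Hole 4 = (-124, -127, -170.2).
Normal n = (Hole 2→Hole 3) × (Hole 2→Hole 4) = (-29230.2, -1780, 22624).
So ∂z/∂easting = −n_x/n_z = 1.29200 and ∂z/∂northing = −n_y/n_z = 0.07868.
Intercept c from Hole 2: 908.6 − 241.60 − 22.27 = 644.73.
At (68, 251): z_contact = 87.9 + 19.7 + 644.73 = 752.3 m.
Depth below ground = 778 − 752.3 = 26 m.

26 m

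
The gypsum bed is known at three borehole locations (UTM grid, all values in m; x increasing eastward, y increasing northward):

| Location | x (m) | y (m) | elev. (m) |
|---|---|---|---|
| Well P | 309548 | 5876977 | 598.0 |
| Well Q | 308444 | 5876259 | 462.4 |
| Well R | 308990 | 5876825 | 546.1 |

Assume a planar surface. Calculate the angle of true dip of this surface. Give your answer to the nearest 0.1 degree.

6.1°

Two edge vectors: Well P→Well Q = (-1104, -718, -135.6), Well P→Well R = (-558, -152, -51.9).
Normal n = (Well P→Well Q) × (Well P→Well R) = (16653, 18367.2, -232836).
So ∂z/∂x = −n_x/n_z = 0.07152 and ∂z/∂y = −n_y/n_z = 0.07888.
Gradient magnitude |∇z| = √(a² + b²) = √(0.00512 + 0.00622) = 0.10648.
True dip = arctan(0.10648) = 6.1°, dipping toward SW (azimuth ≈ 222°).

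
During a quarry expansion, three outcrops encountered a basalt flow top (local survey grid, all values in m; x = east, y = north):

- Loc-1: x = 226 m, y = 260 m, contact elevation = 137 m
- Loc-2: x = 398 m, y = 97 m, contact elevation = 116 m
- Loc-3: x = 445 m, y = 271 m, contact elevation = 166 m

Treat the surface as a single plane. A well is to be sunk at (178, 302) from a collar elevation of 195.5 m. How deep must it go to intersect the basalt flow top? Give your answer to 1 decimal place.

53.5 m

Two edge vectors: Loc-1→Loc-2 = (172, -163, -21), Loc-1→Loc-3 = (219, 11, 29).
Normal n = (Loc-1→Loc-2) × (Loc-1→Loc-3) = (-4496, -9587, 37589).
So ∂z/∂x = −n_x/n_z = 0.11961 and ∂z/∂y = −n_y/n_z = 0.25505.
Intercept c from Loc-1: 137 − 27.03 − 66.31 = 43.66.
At (178, 302): z_contact = 21.29 + 77.02 + 43.66 = 141.97 m.
Depth below ground = 195.5 − 141.97 = 53.5 m.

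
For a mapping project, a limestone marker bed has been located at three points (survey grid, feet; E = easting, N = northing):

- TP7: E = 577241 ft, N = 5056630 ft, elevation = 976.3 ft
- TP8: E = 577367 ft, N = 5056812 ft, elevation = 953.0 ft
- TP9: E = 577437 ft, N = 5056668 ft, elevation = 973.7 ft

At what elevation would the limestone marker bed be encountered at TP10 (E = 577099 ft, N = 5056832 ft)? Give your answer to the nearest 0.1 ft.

Two edge vectors: TP7→TP8 = (126, 182, -23.3), TP7→TP9 = (196, 38, -2.6).
Normal n = (TP7→TP8) × (TP7→TP9) = (412.2, -4239.2, -30884).
So ∂z/∂E = −n_x/n_z = 0.013346717 and ∂z/∂N = −n_y/n_z = −0.137262013.
Intercept c from TP7: 976.3 − 7704.27 + 694083.21 = 687355.24.
At (577099, 5056832): z = 7702.4 − 694110.9 + 687355.24 = 946.7 ft.

946.7 ft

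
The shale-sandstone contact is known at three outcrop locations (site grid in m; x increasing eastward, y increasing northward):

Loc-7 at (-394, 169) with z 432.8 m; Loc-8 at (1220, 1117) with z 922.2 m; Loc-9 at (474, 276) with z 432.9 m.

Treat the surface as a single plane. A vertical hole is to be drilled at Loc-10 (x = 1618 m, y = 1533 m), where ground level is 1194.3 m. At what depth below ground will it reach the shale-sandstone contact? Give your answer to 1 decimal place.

32.4 m

Two edge vectors: Loc-7→Loc-8 = (1614, 948, 489.4), Loc-7→Loc-9 = (868, 107, 0.1).
Normal n = (Loc-7→Loc-8) × (Loc-7→Loc-9) = (-52271, 424637.8, -650166).
So ∂z/∂x = −n_x/n_z = −0.080396 and ∂z/∂y = −n_y/n_z = 0.653122.
Intercept c from Loc-7: 432.8 − 31.68 − 110.38 = 290.75.
At (1618, 1533): z_contact = −130.08 + 1001.24 + 290.75 = 1161.90 m.
Depth below ground = 1194.3 − 1161.90 = 32.4 m.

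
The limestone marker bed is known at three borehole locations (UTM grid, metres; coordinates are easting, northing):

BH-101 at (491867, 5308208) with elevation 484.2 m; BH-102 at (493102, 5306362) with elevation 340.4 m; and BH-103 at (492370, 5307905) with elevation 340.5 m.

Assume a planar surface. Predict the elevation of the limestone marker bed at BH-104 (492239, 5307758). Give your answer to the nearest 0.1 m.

420.8 m

Two edge vectors: BH-101→BH-102 = (1235, -1846, -143.8), BH-101→BH-103 = (503, -303, -143.7).
Normal n = (BH-101→BH-102) × (BH-101→BH-103) = (221698.8, 105138.1, 554333).
So ∂z/∂easting = −n_x/n_z = −0.399937943 and ∂z/∂northing = −n_y/n_z = −0.189665959.
Intercept c from BH-101: 484.2 + 196716.28 + 1006786.36 = 1203986.84.
At (492239, 5307758): z = −196865.1 − 1006701.0 + 1203986.84 = 420.8 m.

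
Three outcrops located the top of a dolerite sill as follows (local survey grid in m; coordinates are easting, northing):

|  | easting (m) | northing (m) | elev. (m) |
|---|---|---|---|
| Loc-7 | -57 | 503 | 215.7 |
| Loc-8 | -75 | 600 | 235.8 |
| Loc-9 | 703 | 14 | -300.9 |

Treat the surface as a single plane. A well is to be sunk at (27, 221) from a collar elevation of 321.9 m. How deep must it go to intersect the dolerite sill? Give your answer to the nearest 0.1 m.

Two edge vectors: Loc-7→Loc-8 = (-18, 97, 20.1), Loc-7→Loc-9 = (760, -489, -516.6).
Normal n = (Loc-7→Loc-8) × (Loc-7→Loc-9) = (-40281.3, 5977.2, -64918).
So ∂z/∂easting = −n_x/n_z = −0.62050 and ∂z/∂northing = −n_y/n_z = 0.09207.
Intercept c from Loc-7: 215.7 − 35.37 − 46.31 = 134.02.
At (27, 221): z_contact = −16.75 + 20.35 + 134.02 = 137.61 m.
Depth below ground = 321.9 − 137.61 = 184.3 m.

184.3 m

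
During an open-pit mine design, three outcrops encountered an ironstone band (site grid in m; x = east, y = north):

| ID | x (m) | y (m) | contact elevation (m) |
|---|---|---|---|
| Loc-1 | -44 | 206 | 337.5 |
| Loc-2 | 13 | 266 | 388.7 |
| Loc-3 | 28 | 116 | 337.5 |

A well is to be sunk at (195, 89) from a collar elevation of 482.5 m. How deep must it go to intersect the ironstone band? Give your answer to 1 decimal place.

74.1 m

Let the plane be z = a·x + b·y + c.
Loc-2−Loc-1: 57a + 60b = 51.2;  Loc-3−Loc-1: 72a − 90b = 0.
Solving gives a = 0.48762, b = 0.39010.
Then c = 337.5 − a·-44 − b·206 = 278.60.
At (195, 89): z_contact = 95.09 + 34.72 + 278.60 = 408.40 m.
Depth below ground = 482.5 − 408.40 = 74.1 m.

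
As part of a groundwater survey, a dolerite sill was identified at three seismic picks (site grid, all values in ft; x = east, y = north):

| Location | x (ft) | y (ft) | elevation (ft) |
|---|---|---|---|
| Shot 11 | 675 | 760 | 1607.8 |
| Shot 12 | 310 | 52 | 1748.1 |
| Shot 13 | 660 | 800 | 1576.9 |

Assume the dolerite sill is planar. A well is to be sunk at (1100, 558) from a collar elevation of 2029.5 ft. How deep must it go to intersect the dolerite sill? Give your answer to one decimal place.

40.4 ft

Two edge vectors: Shot 11→Shot 12 = (-365, -708, 140.3), Shot 11→Shot 13 = (-15, 40, -30.9).
Normal n = (Shot 11→Shot 12) × (Shot 11→Shot 13) = (16265.2, -13383, -25220).
So ∂z/∂x = −n_x/n_z = 0.644933 and ∂z/∂y = −n_y/n_z = −0.530650.
Intercept c from Shot 11: 1607.8 − 435.33 + 403.29 = 1575.76.
At (1100, 558): z_contact = 709.43 − 296.10 + 1575.76 = 1989.09 ft.
Depth below ground = 2029.5 − 1989.09 = 40.4 ft.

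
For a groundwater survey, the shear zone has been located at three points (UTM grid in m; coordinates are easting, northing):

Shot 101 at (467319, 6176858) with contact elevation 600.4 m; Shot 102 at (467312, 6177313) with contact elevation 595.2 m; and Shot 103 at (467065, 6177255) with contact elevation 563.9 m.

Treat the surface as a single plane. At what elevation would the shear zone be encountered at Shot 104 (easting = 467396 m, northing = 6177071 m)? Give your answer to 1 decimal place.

Let the plane be z = a·easting + b·northing + c.
Shot 102−Shot 101: −7a + 455b = −5.2;  Shot 103−Shot 101: −254a + 397b = −36.5.
Solving gives a = 0.128938479, b = −0.009444903.
Then c = 600.4 − a·467319 − b·6176858 = −1315.18.
At (467396, 6177071): z = 60265.3 − 58341.8 − 1315.18 = 608.3 m.

608.3 m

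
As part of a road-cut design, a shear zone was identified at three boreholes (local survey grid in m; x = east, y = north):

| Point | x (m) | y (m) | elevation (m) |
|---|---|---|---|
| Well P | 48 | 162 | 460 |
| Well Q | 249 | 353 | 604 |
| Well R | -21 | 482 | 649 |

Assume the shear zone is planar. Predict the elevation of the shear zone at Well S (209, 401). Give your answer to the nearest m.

629 m

Two edge vectors: Well P→Well Q = (201, 191, 144), Well P→Well R = (-69, 320, 189).
Normal n = (Well P→Well Q) × (Well P→Well R) = (-9981, -47925, 77499).
So ∂z/∂x = −n_x/n_z = 0.12879 and ∂z/∂y = −n_y/n_z = 0.61840.
Intercept c from Well P: 460 − 6.18 − 100.18 = 353.64.
At (209, 401): z = 26.9 + 248.0 + 353.64 = 628.5 m.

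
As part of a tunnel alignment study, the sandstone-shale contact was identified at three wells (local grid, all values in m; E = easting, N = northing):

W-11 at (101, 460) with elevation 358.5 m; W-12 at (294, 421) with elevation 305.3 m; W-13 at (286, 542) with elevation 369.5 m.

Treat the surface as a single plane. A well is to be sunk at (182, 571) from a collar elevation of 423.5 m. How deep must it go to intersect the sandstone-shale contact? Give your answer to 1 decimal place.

21.2 m

Let the plane be z = a·E + b·N + c.
W-12−W-11: 193a − 39b = −53.2;  W-13−W-11: 185a + 82b = 11.
Solving gives a = −0.17071, b = 0.51929.
Then c = 358.5 − a·101 − b·460 = 136.87.
At (182, 571): z_contact = −31.07 + 296.52 + 136.87 = 402.31 m.
Depth below ground = 423.5 − 402.31 = 21.2 m.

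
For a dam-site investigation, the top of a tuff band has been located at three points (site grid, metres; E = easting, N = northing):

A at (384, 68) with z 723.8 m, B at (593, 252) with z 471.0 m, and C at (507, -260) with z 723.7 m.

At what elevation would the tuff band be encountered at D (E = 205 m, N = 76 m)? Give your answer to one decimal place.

883.9 m

Let the plane be z = a·E + b·N + c.
B−A: 209a + 184b = −252.8;  C−A: 123a − 328b = −0.1.
Solving gives a = −0.90955, b = −0.34078.
Then c = 723.8 − a·384 − b·68 = 1096.24.
At (205, 76): z = −186.5 − 25.9 + 1096.24 = 883.9 m.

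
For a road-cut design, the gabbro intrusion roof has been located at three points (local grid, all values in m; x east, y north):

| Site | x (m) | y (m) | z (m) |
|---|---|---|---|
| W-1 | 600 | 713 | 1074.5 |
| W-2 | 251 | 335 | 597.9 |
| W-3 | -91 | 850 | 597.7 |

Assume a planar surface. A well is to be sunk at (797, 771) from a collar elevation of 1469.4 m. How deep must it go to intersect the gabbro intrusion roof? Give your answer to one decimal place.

Let the plane be z = a·x + b·y + c.
W-2−W-1: −349a − 378b = −476.6;  W-3−W-1: −691a + 137b = −476.8.
Solving gives a = 0.79455, b = 0.52725.
Then c = 1074.5 − a·600 − b·713 = 221.84.
At (797, 771): z_contact = 633.26 + 406.51 + 221.84 = 1261.61 m.
Depth below ground = 1469.4 − 1261.61 = 207.8 m.

207.8 m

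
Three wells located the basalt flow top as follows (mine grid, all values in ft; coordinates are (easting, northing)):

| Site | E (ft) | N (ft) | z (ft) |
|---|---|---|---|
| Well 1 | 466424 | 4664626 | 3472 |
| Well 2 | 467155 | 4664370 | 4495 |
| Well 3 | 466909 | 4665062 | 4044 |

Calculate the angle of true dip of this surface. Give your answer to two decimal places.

Let the plane be z = a·E + b·N + c.
Well 2−Well 1: 731a − 256b = 1023;  Well 3−Well 1: 485a + 436b = 572.
Solving gives a = 1.33776, b = −0.17617.
Gradient magnitude |∇z| = √(a² + b²) = √(1.78959 + 0.03104) = 1.34931.
True dip = arctan(1.34931) = 53.46°, dipping toward W (azimuth ≈ 278°).

53.46°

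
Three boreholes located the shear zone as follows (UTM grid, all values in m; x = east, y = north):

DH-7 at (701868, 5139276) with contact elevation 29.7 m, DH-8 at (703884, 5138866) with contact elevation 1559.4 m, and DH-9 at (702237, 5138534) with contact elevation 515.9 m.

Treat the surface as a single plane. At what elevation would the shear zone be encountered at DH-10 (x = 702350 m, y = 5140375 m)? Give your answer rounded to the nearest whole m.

25 m

Let the plane be z = a·x + b·y + c.
DH-8−DH-7: 2016a − 410b = 1529.7;  DH-9−DH-7: 369a − 742b = 486.2.
Solving gives a = 0.69590058, b = −0.30918152.
Then c = 29.7 − a·701868 − b·5139276 = 1100568.49.
At (702350, 5140375): z = 488765.8 − 1589308.9 + 1100568.49 = 25.3 m.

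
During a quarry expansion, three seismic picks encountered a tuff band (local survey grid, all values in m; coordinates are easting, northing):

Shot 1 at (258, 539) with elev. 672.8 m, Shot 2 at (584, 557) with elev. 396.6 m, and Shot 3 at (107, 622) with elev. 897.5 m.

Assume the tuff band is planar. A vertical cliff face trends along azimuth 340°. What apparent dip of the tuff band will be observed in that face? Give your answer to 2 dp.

Two edge vectors: Shot 1→Shot 2 = (326, 18, -276.2), Shot 1→Shot 3 = (-151, 83, 224.7).
Normal n = (Shot 1→Shot 2) × (Shot 1→Shot 3) = (26969.2, -31546, 29776).
So ∂z/∂easting = −n_x/n_z = −0.90574 and ∂z/∂northing = −n_y/n_z = 1.05944.
Unit vector along 340° is (sin 340°, cos 340°) = (-0.3420, 0.9397).
Slope in that direction = a·(-0.3420) + b·(0.9397) = 1.30533.
Apparent dip = arctan|1.30533| = 52.54° (true dip is 54.3°, so apparent ≤ true as expected).

52.54°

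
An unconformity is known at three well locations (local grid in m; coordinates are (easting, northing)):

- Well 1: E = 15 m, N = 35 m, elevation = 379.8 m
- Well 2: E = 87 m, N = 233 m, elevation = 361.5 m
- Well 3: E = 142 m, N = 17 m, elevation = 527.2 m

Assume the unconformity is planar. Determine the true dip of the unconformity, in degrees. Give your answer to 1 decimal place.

50.1°

Let the plane be z = a·E + b·N + c.
Well 2−Well 1: 72a + 198b = −18.3;  Well 3−Well 1: 127a − 18b = 147.4.
Solving gives a = 1.09129, b = −0.48926.
Gradient magnitude |∇z| = √(a² + b²) = √(1.19091 + 0.23937) = 1.19594.
True dip = arctan(1.19594) = 50.1°, dipping toward WNW (azimuth ≈ 294°).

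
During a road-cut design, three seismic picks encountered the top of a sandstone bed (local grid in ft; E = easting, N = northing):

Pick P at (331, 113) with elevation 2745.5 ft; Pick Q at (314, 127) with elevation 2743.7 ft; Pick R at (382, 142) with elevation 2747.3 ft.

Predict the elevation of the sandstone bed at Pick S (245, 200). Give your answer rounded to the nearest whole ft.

Let the plane be z = a·E + b·N + c.
Pick Q−Pick P: −17a + 14b = −1.8;  Pick R−Pick P: 51a + 29b = 1.8.
Solving gives a = 0.06413, b = −0.05070.
Then c = 2745.5 − a·331 − b·113 = 2730.00.
At (245, 200): z = 15.7 − 10.1 + 2730.00 = 2735.6 ft.

2736 ft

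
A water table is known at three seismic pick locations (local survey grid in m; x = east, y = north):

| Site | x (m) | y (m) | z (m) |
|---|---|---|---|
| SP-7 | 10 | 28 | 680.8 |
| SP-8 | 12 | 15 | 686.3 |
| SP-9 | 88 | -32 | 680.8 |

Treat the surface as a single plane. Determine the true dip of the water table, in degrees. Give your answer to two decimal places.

Let the plane be z = a·x + b·y + c.
SP-8−SP-7: 2a − 13b = 5.5;  SP-9−SP-7: 78a − 60b = 0.
Solving gives a = −0.36913, b = −0.47987.
Gradient magnitude |∇z| = √(a² + b²) = √(0.13626 + 0.23027) = 0.60541.
True dip = arctan(0.60541) = 31.19°, dipping toward NE (azimuth ≈ 038°).

31.19°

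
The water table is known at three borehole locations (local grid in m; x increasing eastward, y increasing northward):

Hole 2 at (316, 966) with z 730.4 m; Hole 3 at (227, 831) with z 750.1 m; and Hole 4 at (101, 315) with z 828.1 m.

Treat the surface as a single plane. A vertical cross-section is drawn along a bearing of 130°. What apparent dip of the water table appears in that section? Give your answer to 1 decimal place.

Two edge vectors: Hole 2→Hole 3 = (-89, -135, 19.7), Hole 2→Hole 4 = (-215, -651, 97.7).
Normal n = (Hole 2→Hole 3) × (Hole 2→Hole 4) = (-364.8, 4459.8, 28914).
So ∂z/∂x = −n_x/n_z = 0.01262 and ∂z/∂y = −n_y/n_z = −0.15424.
Unit vector along 130° is (sin 130°, cos 130°) = (0.7660, -0.6428).
Slope in that direction = a·(0.7660) + b·(-0.6428) = 0.10881.
Apparent dip = arctan|0.10881| = 6.2° (true dip is 8.8°, so apparent ≤ true as expected).

6.2°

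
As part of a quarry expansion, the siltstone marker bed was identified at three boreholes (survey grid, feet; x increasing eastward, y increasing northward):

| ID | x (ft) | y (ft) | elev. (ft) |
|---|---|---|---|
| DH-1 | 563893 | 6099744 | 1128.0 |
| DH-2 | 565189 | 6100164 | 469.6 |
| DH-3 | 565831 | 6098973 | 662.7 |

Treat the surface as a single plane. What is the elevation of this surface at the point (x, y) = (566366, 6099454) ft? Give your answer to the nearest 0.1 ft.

276.7 ft

Let the plane be z = a·x + b·y + c.
DH-2−DH-1: 1296a + 420b = −658.4;  DH-3−DH-1: 1938a − 771b = −465.3.
Solving gives a = −0.387746363, b = −0.371144555.
Then c = 1128 − a·563893 − b·6099744 = 2483662.23.
At (566366, 6099454): z = −219606.4 − 2263779.1 + 2483662.23 = 276.7 ft.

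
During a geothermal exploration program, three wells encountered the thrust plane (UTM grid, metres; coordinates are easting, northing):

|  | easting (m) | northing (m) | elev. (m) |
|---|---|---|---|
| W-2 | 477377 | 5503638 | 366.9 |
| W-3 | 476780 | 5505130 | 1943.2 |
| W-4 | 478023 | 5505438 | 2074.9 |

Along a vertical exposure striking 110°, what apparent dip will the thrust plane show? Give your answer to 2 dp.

Two edge vectors: W-2→W-3 = (-597, 1492, 1576.3), W-2→W-4 = (646, 1800, 1708).
Normal n = (W-2→W-3) × (W-2→W-4) = (-289004, 2037965.8, -2038432).
So ∂z/∂easting = −n_x/n_z = −0.14178 and ∂z/∂northing = −n_y/n_z = 0.99977.
Unit vector along 110° is (sin 110°, cos 110°) = (0.9397, -0.3420).
Slope in that direction = a·(0.9397) + b·(-0.3420) = −0.47517.
Apparent dip = arctan|0.47517| = 25.42° (true dip is 45.3°, so apparent ≤ true as expected).

25.42°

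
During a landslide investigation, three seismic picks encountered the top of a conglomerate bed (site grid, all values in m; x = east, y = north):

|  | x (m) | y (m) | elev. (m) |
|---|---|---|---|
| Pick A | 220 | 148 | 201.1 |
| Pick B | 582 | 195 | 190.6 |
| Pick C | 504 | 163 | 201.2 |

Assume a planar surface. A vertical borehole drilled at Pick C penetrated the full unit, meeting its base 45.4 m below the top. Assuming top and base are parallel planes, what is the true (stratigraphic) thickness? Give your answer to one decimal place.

42.4 m

Let the plane be z = a·x + b·y + c.
Pick B−Pick A: 362a + 47b = −10.5;  Pick C−Pick A: 284a + 15b = 0.1.
Solving gives a = 0.02048, b = −0.38118.
|∇z| = √(a²+b²) = 0.38173, so dip δ = arctan(0.38173) = 20.89°.
True thickness = vertical thickness × cos δ = 45.4 × cos 20.89° = 42.4 m.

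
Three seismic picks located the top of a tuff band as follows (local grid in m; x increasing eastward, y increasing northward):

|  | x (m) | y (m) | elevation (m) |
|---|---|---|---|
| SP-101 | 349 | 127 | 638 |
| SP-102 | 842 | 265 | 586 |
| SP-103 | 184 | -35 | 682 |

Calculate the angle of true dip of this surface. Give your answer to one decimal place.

13.1°

Let the plane be z = a·x + b·y + c.
SP-102−SP-101: 493a + 138b = −52;  SP-103−SP-101: −165a − 162b = 44.
Solving gives a = −0.04119, b = −0.22965.
Gradient magnitude |∇z| = √(a² + b²) = √(0.00170 + 0.05274) = 0.23331.
True dip = arctan(0.23331) = 13.1°, dipping toward N (azimuth ≈ 010°).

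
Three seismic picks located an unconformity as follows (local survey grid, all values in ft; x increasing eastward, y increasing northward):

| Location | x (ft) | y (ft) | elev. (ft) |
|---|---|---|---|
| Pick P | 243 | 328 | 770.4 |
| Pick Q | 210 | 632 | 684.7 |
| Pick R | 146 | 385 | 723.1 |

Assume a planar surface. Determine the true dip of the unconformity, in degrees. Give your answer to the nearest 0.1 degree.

22.9°

Two edge vectors: Pick P→Pick Q = (-33, 304, -85.7), Pick P→Pick R = (-97, 57, -47.3).
Normal n = (Pick P→Pick Q) × (Pick P→Pick R) = (-9494.3, 6752, 27607).
So ∂z/∂x = −n_x/n_z = 0.34391 and ∂z/∂y = −n_y/n_z = −0.24458.
Gradient magnitude |∇z| = √(a² + b²) = √(0.11827 + 0.05982) = 0.42201.
True dip = arctan(0.42201) = 22.9°, dipping toward NW (azimuth ≈ 305°).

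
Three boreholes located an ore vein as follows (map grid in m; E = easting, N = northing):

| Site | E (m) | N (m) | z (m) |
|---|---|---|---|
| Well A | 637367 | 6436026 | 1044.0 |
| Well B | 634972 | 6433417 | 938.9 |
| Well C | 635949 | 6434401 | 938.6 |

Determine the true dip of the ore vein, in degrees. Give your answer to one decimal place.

37.4°

Two edge vectors: Well A→Well B = (-2395, -2609, -105.1), Well A→Well C = (-1418, -1625, -105.4).
Normal n = (Well A→Well B) × (Well A→Well C) = (104201.1, -103401.2, 192313).
So ∂z/∂E = −n_x/n_z = −0.54183 and ∂z/∂N = −n_y/n_z = 0.53767.
Gradient magnitude |∇z| = √(a² + b²) = √(0.29358 + 0.28909) = 0.76333.
True dip = arctan(0.76333) = 37.4°, dipping toward SE (azimuth ≈ 135°).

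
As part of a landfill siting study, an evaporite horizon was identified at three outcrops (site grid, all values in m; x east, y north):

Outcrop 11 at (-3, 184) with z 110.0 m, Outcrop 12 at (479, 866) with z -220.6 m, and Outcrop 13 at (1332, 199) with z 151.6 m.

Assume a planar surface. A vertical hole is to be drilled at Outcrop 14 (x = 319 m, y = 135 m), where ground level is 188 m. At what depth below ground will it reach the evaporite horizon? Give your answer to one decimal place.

41.1 m

Two edge vectors: Outcrop 11→Outcrop 12 = (482, 682, -330.6), Outcrop 11→Outcrop 13 = (1335, 15, 41.6).
Normal n = (Outcrop 11→Outcrop 12) × (Outcrop 11→Outcrop 13) = (33330.2, -461402.2, -903240).
So ∂z/∂x = −n_x/n_z = 0.036901 and ∂z/∂y = −n_y/n_z = −0.510830.
Intercept c from Outcrop 11: 110 + 0.11 + 93.99 = 204.10.
At (319, 135): z_contact = 11.77 − 68.96 + 204.10 = 146.91 m.
Depth below ground = 188 − 146.91 = 41.1 m.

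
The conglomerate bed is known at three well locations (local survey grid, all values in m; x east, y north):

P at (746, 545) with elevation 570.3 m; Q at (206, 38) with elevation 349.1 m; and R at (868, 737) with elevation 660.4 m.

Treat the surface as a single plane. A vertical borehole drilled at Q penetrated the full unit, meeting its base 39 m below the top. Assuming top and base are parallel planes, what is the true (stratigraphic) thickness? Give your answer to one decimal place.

Two edge vectors: P→Q = (-540, -507, -221.2), P→R = (122, 192, 90.1).
Normal n = (P→Q) × (P→R) = (-3210.3, 21667.6, -41826).
So ∂z/∂x = −n_x/n_z = −0.07675 and ∂z/∂y = −n_y/n_z = 0.51804.
|∇z| = √(a²+b²) = 0.52370, so dip δ = arctan(0.52370) = 27.64°.
True thickness = vertical thickness × cos δ = 39 × cos 27.64° = 34.5 m.

34.5 m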